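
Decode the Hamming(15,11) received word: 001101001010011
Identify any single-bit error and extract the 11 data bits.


Syndrome = 2: error at position 2

Data: 10101010011 (corrected bit 2)


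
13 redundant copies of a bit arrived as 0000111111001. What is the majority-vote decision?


Ones: 7 out of 13
Threshold: 7

1 (7/13 voted 1)


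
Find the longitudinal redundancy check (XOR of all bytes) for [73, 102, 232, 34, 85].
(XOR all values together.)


XOR chain: 73 ^ 102 ^ 232 ^ 34 ^ 85 = 176

176


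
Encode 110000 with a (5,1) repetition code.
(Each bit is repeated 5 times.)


Each bit -> 5 copies

111111111100000000000000000000


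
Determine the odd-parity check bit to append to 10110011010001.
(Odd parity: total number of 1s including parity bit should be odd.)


Number of 1s in data: 7
Parity bit: 0

0


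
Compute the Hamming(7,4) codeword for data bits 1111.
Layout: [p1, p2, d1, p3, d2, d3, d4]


Parity bits: p1=1, p2=1, p3=1

1111111


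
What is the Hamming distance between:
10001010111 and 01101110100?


XOR: 11100100011
Count of 1s: 6

6


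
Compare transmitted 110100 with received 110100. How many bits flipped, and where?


XOR: 000000

0 errors (received matches sent)


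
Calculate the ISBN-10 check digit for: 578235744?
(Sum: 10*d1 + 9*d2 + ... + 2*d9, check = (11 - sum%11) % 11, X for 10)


Weighted sum: 282
282 mod 11 = 7

Check digit: 4


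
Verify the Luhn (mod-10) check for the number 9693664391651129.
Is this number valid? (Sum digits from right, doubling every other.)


Luhn sum = 81
81 mod 10 = 1

Invalid (Luhn sum mod 10 = 1)


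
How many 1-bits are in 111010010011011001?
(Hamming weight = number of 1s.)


Counting 1s in 111010010011011001

10


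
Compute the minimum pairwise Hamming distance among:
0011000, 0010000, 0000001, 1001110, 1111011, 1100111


Comparing all pairs, minimum distance: 1
Can detect 0 errors, correct 0 errors

1


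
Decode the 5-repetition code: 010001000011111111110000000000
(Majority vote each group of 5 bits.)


Groups: 01000, 10000, 11111, 11111, 00000, 00000
Majority votes: 001100

001100


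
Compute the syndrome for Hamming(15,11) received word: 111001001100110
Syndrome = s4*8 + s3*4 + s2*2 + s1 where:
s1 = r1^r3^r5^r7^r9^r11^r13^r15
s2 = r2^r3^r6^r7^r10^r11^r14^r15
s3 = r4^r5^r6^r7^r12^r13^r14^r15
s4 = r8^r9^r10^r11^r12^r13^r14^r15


s1=0, s2=1, s3=1, s4=0

Syndrome = 6 (error at position 6)


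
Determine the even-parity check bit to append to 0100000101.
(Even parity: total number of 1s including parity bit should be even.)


Number of 1s in data: 3
Parity bit: 1

1


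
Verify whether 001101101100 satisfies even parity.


Number of 1s: 6

Yes, parity is correct (6 ones)


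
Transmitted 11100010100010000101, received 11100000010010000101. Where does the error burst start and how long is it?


XOR: 00000010110000000000

Burst at position 6, length 4


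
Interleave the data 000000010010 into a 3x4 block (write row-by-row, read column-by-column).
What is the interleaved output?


Matrix:
  0000
  0001
  0010
Read columns: 000000001010

000000001010


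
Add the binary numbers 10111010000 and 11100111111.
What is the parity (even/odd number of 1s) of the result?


10111010000 = 1488
11100111111 = 1855
Sum = 3343 = 110100001111
1s count = 7

odd parity (7 ones in 110100001111)


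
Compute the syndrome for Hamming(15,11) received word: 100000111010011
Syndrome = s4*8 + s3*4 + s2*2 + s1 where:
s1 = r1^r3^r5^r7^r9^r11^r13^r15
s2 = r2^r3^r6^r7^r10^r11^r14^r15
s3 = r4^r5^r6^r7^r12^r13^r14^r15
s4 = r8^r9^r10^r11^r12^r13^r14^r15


s1=1, s2=0, s3=1, s4=1

Syndrome = 13 (error at position 13)


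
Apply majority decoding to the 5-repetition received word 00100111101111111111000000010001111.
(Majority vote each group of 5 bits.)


Groups: 00100, 11110, 11111, 11111, 00000, 00100, 01111
Majority votes: 0111001

0111001


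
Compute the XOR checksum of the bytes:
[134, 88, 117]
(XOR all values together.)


XOR chain: 134 ^ 88 ^ 117 = 171

171


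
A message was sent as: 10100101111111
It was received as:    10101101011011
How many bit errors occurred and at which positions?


XOR: 00001000100100

3 error(s) at position(s): 4, 8, 11


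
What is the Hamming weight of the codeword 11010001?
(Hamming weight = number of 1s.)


Counting 1s in 11010001

4


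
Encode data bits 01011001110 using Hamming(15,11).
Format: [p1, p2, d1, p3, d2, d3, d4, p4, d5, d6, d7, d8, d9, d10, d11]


Parity bits: p1=0, p2=0, p3=1, p4=0

000110101001110


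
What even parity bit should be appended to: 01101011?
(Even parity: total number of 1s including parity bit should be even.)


Number of 1s in data: 5
Parity bit: 1

1


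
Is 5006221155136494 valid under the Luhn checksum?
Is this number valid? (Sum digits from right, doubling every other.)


Luhn sum = 47
47 mod 10 = 7

Invalid (Luhn sum mod 10 = 7)


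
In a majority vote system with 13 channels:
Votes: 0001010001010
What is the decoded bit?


Ones: 4 out of 13
Threshold: 7

0 (4/13 voted 1)


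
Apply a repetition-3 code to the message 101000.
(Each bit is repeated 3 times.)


Each bit -> 3 copies

111000111000000000


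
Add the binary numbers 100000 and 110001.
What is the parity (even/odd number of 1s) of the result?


100000 = 32
110001 = 49
Sum = 81 = 1010001
1s count = 3

odd parity (3 ones in 1010001)


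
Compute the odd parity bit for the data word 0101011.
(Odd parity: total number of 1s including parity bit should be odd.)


Number of 1s in data: 4
Parity bit: 1

1


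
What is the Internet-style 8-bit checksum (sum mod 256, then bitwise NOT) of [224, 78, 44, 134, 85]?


Sum = 565 mod 256 = 53
Complement = 202

202


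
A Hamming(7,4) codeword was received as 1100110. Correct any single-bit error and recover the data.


Syndrome = 0: no error detected

Data: 0110 (no errors)


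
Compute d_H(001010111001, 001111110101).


XOR: 000101001100
Count of 1s: 4

4


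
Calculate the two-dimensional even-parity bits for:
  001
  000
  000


Row parities: 100
Column parities: 001

Row P: 100, Col P: 001, Corner: 1


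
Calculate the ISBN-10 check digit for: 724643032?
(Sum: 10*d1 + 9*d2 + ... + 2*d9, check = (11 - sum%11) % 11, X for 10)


Weighted sum: 214
214 mod 11 = 5

Check digit: 6


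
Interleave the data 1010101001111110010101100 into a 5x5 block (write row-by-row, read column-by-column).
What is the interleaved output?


Matrix:
  10101
  01001
  11111
  00101
  01100
Read columns: 1010001101101110010011110

1010001101101110010011110


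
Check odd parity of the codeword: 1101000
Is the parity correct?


Number of 1s: 3

Yes, parity is correct (3 ones)


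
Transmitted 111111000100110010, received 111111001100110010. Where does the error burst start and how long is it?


XOR: 000000001000000000

Burst at position 8, length 1


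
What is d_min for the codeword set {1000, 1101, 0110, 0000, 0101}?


Comparing all pairs, minimum distance: 1
Can detect 0 errors, correct 0 errors

1


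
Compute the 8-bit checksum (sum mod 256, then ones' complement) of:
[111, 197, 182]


Sum = 490 mod 256 = 234
Complement = 21

21


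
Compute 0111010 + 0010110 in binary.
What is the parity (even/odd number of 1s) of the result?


0111010 = 58
0010110 = 22
Sum = 80 = 1010000
1s count = 2

even parity (2 ones in 1010000)


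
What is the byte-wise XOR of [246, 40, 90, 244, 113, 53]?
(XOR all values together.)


XOR chain: 246 ^ 40 ^ 90 ^ 244 ^ 113 ^ 53 = 52

52


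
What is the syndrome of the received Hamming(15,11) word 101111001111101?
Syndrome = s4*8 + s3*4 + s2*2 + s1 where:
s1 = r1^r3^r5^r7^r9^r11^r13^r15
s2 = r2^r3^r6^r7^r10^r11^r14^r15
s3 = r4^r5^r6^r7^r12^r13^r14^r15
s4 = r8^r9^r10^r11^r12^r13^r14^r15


s1=1, s2=1, s3=0, s4=0

Syndrome = 3 (error at position 3)


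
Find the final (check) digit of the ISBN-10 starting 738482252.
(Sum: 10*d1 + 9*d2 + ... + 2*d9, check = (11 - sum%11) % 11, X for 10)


Weighted sum: 274
274 mod 11 = 10

Check digit: 1


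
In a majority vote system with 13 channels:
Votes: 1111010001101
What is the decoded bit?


Ones: 8 out of 13
Threshold: 7

1 (8/13 voted 1)


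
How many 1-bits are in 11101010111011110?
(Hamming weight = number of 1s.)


Counting 1s in 11101010111011110

12


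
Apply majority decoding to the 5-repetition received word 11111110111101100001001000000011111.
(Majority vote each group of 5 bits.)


Groups: 11111, 11011, 11011, 00001, 00100, 00000, 11111
Majority votes: 1110001

1110001


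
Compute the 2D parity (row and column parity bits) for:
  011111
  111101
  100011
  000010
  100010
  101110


Row parities: 111100
Column parities: 001111

Row P: 111100, Col P: 001111, Corner: 0


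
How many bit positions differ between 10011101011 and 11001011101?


XOR: 01010110110
Count of 1s: 6

6


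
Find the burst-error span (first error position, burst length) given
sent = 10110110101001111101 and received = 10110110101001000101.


XOR: 00000000000000111000

Burst at position 14, length 3


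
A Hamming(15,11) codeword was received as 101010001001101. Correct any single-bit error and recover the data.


Syndrome = 0: no error detected

Data: 11001001101 (no errors)


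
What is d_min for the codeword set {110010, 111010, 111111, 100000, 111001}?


Comparing all pairs, minimum distance: 1
Can detect 0 errors, correct 0 errors

1


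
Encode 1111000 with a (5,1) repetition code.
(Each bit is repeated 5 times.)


Each bit -> 5 copies

11111111111111111111000000000000000


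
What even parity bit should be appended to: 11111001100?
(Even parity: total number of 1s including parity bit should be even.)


Number of 1s in data: 7
Parity bit: 1

1


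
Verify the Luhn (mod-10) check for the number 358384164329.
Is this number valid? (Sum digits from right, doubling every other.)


Luhn sum = 64
64 mod 10 = 4

Invalid (Luhn sum mod 10 = 4)


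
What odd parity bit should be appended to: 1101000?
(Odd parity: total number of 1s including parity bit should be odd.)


Number of 1s in data: 3
Parity bit: 0

0


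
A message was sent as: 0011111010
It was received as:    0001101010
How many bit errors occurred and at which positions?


XOR: 0010010000

2 error(s) at position(s): 2, 5


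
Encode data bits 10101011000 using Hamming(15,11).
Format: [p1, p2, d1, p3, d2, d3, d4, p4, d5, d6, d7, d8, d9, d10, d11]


Parity bits: p1=1, p2=1, p3=0, p4=1

111001011011000


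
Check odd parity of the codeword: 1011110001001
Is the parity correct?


Number of 1s: 7

Yes, parity is correct (7 ones)


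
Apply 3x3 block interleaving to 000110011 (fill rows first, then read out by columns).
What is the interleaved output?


Matrix:
  000
  110
  011
Read columns: 010011001

010011001


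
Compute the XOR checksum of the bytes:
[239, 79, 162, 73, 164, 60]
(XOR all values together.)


XOR chain: 239 ^ 79 ^ 162 ^ 73 ^ 164 ^ 60 = 211

211


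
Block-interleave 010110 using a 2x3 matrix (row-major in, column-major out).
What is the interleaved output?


Matrix:
  010
  110
Read columns: 011100

011100


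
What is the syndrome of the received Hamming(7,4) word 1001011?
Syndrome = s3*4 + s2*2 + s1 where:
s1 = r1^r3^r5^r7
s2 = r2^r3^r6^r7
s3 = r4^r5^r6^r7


s1=0, s2=0, s3=1

Syndrome = 4 (error at position 4)


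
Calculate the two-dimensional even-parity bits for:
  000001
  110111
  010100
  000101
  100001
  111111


Row parities: 110000
Column parities: 111001

Row P: 110000, Col P: 111001, Corner: 0


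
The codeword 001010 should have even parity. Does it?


Number of 1s: 2

Yes, parity is correct (2 ones)


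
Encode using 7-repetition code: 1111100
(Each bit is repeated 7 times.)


Each bit -> 7 copies

1111111111111111111111111111111111100000000000000


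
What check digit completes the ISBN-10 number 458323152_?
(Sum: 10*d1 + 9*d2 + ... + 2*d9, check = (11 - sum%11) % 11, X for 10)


Weighted sum: 220
220 mod 11 = 0

Check digit: 0


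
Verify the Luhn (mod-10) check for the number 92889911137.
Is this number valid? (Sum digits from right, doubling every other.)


Luhn sum = 63
63 mod 10 = 3

Invalid (Luhn sum mod 10 = 3)


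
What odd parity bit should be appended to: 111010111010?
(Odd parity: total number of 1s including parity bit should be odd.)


Number of 1s in data: 8
Parity bit: 1

1


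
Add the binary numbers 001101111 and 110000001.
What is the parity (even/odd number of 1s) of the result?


001101111 = 111
110000001 = 385
Sum = 496 = 111110000
1s count = 5

odd parity (5 ones in 111110000)


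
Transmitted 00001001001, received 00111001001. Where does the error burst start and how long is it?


XOR: 00110000000

Burst at position 2, length 2


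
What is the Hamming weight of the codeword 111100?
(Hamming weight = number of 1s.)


Counting 1s in 111100

4


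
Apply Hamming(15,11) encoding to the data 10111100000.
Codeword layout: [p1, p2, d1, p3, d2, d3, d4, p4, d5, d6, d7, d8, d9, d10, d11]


Parity bits: p1=1, p2=0, p3=0, p4=0

101001101100000


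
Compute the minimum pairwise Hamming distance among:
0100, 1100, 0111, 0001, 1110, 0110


Comparing all pairs, minimum distance: 1
Can detect 0 errors, correct 0 errors

1


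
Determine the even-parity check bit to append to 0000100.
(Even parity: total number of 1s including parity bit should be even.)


Number of 1s in data: 1
Parity bit: 1

1


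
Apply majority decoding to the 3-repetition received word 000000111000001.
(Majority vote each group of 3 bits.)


Groups: 000, 000, 111, 000, 001
Majority votes: 00100

00100


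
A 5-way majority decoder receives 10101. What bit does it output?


Ones: 3 out of 5
Threshold: 3

1 (3/5 voted 1)


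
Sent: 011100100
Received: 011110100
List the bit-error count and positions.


XOR: 000010000

1 error(s) at position(s): 4


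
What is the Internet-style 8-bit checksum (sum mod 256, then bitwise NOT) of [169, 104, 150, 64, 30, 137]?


Sum = 654 mod 256 = 142
Complement = 113

113


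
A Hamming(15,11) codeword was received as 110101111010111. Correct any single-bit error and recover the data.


Syndrome = 0: no error detected

Data: 00111010111 (no errors)


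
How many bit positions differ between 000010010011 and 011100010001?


XOR: 011110000010
Count of 1s: 5

5


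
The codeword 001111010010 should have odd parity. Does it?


Number of 1s: 6

No, parity error (6 ones)


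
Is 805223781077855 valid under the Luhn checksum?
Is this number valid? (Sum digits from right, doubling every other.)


Luhn sum = 66
66 mod 10 = 6

Invalid (Luhn sum mod 10 = 6)


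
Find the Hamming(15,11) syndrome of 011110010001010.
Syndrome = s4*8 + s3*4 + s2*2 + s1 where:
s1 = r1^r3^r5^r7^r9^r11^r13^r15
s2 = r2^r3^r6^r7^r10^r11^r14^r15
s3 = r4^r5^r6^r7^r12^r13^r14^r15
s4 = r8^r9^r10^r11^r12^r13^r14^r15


s1=0, s2=1, s3=0, s4=1

Syndrome = 10 (error at position 10)


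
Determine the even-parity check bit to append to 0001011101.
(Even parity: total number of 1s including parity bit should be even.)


Number of 1s in data: 5
Parity bit: 1

1


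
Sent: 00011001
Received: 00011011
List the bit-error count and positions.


XOR: 00000010

1 error(s) at position(s): 6


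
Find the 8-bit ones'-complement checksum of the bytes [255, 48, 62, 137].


Sum = 502 mod 256 = 246
Complement = 9

9


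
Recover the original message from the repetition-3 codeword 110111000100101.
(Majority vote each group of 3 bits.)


Groups: 110, 111, 000, 100, 101
Majority votes: 11001

11001


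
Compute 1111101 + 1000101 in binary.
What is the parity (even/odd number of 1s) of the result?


1111101 = 125
1000101 = 69
Sum = 194 = 11000010
1s count = 3

odd parity (3 ones in 11000010)


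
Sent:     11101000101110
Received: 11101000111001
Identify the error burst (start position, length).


XOR: 00000000010111

Burst at position 9, length 5


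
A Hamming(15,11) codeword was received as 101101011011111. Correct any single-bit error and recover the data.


Syndrome = 10: error at position 10

Data: 10101111111 (corrected bit 10)


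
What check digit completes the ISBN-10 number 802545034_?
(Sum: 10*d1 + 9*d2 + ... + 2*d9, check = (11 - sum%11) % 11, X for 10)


Weighted sum: 197
197 mod 11 = 10

Check digit: 1


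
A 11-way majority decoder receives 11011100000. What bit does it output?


Ones: 5 out of 11
Threshold: 6

0 (5/11 voted 1)


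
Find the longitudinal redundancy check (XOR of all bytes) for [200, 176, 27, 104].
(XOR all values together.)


XOR chain: 200 ^ 176 ^ 27 ^ 104 = 11

11


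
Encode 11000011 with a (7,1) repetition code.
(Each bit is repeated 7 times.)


Each bit -> 7 copies

11111111111111000000000000000000000000000011111111111111


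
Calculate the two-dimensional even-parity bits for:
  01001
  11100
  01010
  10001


Row parities: 0100
Column parities: 01110

Row P: 0100, Col P: 01110, Corner: 1


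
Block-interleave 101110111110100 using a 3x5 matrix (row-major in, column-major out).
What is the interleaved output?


Matrix:
  10111
  01111
  10100
Read columns: 101010111110110

101010111110110


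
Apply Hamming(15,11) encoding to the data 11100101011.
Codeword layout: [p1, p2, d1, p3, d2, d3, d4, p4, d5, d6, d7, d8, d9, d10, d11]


Parity bits: p1=1, p2=1, p3=1, p4=0

111111000101011


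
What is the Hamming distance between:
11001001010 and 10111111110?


XOR: 01110110100
Count of 1s: 6

6


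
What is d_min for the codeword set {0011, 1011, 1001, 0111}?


Comparing all pairs, minimum distance: 1
Can detect 0 errors, correct 0 errors

1


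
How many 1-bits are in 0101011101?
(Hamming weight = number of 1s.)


Counting 1s in 0101011101

6


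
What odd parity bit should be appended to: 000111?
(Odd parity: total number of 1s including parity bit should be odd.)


Number of 1s in data: 3
Parity bit: 0

0


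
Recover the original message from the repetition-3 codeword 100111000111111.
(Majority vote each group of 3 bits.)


Groups: 100, 111, 000, 111, 111
Majority votes: 01011

01011


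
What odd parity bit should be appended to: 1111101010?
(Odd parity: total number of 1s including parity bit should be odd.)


Number of 1s in data: 7
Parity bit: 0

0


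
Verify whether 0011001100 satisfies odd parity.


Number of 1s: 4

No, parity error (4 ones)


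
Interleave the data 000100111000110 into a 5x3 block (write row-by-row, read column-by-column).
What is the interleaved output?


Matrix:
  000
  100
  111
  000
  110
Read columns: 011010010100100

011010010100100


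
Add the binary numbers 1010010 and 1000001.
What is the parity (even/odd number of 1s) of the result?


1010010 = 82
1000001 = 65
Sum = 147 = 10010011
1s count = 4

even parity (4 ones in 10010011)


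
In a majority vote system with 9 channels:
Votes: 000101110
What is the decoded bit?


Ones: 4 out of 9
Threshold: 5

0 (4/9 voted 1)


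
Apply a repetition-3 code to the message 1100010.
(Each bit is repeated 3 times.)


Each bit -> 3 copies

111111000000000111000


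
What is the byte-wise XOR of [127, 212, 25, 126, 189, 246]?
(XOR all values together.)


XOR chain: 127 ^ 212 ^ 25 ^ 126 ^ 189 ^ 246 = 135

135


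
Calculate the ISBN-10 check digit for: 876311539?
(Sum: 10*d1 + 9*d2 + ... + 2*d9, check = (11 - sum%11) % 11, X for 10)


Weighted sum: 270
270 mod 11 = 6

Check digit: 5


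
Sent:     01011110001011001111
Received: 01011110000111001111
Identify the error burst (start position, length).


XOR: 00000000001100000000

Burst at position 10, length 2


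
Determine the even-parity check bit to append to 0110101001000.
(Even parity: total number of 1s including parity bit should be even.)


Number of 1s in data: 5
Parity bit: 1

1


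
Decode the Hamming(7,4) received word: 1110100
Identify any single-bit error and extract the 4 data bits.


Syndrome = 5: error at position 5

Data: 1000 (corrected bit 5)


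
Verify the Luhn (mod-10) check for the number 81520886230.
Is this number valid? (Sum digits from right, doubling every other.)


Luhn sum = 45
45 mod 10 = 5

Invalid (Luhn sum mod 10 = 5)


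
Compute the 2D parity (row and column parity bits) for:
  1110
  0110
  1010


Row parities: 100
Column parities: 0010

Row P: 100, Col P: 0010, Corner: 1


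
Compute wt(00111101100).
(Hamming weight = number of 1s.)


Counting 1s in 00111101100

6


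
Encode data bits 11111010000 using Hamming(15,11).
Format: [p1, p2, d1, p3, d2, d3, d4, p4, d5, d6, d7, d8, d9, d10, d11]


Parity bits: p1=1, p2=0, p3=1, p4=0

101111101010000


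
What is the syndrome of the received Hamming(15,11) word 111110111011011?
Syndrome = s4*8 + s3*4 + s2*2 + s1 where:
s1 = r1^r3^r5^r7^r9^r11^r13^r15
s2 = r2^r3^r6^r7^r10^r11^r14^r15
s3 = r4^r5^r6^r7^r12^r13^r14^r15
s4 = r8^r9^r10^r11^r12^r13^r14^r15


s1=1, s2=0, s3=0, s4=0

Syndrome = 1 (error at position 1)


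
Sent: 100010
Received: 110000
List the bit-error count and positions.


XOR: 010010

2 error(s) at position(s): 1, 4


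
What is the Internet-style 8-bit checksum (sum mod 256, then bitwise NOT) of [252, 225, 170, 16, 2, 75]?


Sum = 740 mod 256 = 228
Complement = 27

27


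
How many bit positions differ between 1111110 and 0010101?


XOR: 1101011
Count of 1s: 5

5


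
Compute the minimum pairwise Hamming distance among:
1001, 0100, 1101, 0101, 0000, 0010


Comparing all pairs, minimum distance: 1
Can detect 0 errors, correct 0 errors

1


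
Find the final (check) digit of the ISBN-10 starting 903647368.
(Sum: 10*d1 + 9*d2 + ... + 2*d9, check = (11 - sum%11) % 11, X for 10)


Weighted sum: 261
261 mod 11 = 8

Check digit: 3


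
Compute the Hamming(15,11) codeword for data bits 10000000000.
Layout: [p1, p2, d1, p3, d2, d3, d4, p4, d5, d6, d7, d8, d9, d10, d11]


Parity bits: p1=1, p2=1, p3=0, p4=0

111000000000000


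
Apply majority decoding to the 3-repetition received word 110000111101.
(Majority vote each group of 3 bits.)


Groups: 110, 000, 111, 101
Majority votes: 1011

1011


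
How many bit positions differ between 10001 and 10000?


XOR: 00001
Count of 1s: 1

1


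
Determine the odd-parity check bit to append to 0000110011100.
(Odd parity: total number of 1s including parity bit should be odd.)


Number of 1s in data: 5
Parity bit: 0

0


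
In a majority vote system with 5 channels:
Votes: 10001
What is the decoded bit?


Ones: 2 out of 5
Threshold: 3

0 (2/5 voted 1)


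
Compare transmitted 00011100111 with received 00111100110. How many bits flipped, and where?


XOR: 00100000001

2 error(s) at position(s): 2, 10


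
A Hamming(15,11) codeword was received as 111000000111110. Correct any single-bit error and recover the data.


Syndrome = 14: error at position 14

Data: 10000111100 (corrected bit 14)


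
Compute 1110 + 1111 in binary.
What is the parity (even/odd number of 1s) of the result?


1110 = 14
1111 = 15
Sum = 29 = 11101
1s count = 4

even parity (4 ones in 11101)


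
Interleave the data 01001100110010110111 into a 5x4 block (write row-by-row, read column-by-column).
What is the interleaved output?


Matrix:
  0100
  1100
  1100
  1011
  0111
Read columns: 01110111010001100011

01110111010001100011


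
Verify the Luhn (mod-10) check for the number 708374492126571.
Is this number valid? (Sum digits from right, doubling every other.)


Luhn sum = 69
69 mod 10 = 9

Invalid (Luhn sum mod 10 = 9)


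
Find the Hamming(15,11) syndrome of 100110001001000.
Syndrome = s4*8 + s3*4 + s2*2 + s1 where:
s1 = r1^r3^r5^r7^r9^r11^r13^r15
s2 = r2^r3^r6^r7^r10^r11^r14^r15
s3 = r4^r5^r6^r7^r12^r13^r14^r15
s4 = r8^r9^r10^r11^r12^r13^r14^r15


s1=1, s2=0, s3=1, s4=0

Syndrome = 5 (error at position 5)


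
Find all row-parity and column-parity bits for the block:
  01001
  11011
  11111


Row parities: 001
Column parities: 01101

Row P: 001, Col P: 01101, Corner: 1


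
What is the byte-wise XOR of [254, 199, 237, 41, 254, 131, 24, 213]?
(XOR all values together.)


XOR chain: 254 ^ 199 ^ 237 ^ 41 ^ 254 ^ 131 ^ 24 ^ 213 = 77

77


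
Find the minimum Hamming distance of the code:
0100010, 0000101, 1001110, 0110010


Comparing all pairs, minimum distance: 1
Can detect 0 errors, correct 0 errors

1


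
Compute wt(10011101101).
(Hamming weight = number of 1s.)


Counting 1s in 10011101101

7


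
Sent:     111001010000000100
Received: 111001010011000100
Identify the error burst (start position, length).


XOR: 000000000011000000

Burst at position 10, length 2


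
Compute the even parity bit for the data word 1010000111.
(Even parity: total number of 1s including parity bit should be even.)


Number of 1s in data: 5
Parity bit: 1

1


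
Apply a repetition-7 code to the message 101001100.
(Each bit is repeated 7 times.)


Each bit -> 7 copies

111111100000001111111000000000000001111111111111100000000000000


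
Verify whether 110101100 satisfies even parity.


Number of 1s: 5

No, parity error (5 ones)


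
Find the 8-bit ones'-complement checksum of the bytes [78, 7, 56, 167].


Sum = 308 mod 256 = 52
Complement = 203

203


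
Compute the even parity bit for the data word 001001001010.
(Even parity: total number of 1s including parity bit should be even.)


Number of 1s in data: 4
Parity bit: 0

0


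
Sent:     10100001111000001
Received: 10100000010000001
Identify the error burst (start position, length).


XOR: 00000001101000000

Burst at position 7, length 4


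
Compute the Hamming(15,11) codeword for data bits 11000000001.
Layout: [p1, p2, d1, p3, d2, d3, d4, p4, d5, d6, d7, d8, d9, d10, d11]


Parity bits: p1=1, p2=0, p3=0, p4=1

101010010000001


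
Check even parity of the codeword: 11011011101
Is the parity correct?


Number of 1s: 8

Yes, parity is correct (8 ones)


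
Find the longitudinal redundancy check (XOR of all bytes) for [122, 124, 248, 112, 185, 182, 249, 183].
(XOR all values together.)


XOR chain: 122 ^ 124 ^ 248 ^ 112 ^ 185 ^ 182 ^ 249 ^ 183 = 207

207


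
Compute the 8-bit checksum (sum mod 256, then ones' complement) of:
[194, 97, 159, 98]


Sum = 548 mod 256 = 36
Complement = 219

219


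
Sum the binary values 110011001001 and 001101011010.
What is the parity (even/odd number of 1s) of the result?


110011001001 = 3273
001101011010 = 858
Sum = 4131 = 1000000100011
1s count = 4

even parity (4 ones in 1000000100011)


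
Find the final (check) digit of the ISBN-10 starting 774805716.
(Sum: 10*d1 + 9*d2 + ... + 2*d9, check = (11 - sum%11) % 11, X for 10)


Weighted sum: 289
289 mod 11 = 3

Check digit: 8


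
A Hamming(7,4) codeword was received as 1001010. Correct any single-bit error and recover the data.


Syndrome = 3: error at position 3

Data: 1010 (corrected bit 3)


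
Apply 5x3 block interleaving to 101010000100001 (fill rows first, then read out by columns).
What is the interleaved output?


Matrix:
  101
  010
  000
  100
  001
Read columns: 100100100010001

100100100010001


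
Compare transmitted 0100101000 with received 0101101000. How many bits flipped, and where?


XOR: 0001000000

1 error(s) at position(s): 3


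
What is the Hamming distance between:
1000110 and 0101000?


XOR: 1101110
Count of 1s: 5

5


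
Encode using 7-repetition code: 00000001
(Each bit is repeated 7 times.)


Each bit -> 7 copies

00000000000000000000000000000000000000000000000001111111


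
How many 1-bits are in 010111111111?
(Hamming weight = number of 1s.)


Counting 1s in 010111111111

10


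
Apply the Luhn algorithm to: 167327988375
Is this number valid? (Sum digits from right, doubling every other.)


Luhn sum = 64
64 mod 10 = 4

Invalid (Luhn sum mod 10 = 4)


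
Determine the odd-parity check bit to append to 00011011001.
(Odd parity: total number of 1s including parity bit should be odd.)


Number of 1s in data: 5
Parity bit: 0

0


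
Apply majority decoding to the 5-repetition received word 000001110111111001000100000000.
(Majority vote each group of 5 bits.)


Groups: 00000, 11101, 11111, 00100, 01000, 00000
Majority votes: 011000

011000


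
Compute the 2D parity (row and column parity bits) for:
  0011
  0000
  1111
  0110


Row parities: 0000
Column parities: 1010

Row P: 0000, Col P: 1010, Corner: 0


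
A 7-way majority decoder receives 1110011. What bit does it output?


Ones: 5 out of 7
Threshold: 4

1 (5/7 voted 1)


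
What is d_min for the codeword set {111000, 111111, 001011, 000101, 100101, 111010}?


Comparing all pairs, minimum distance: 1
Can detect 0 errors, correct 0 errors

1


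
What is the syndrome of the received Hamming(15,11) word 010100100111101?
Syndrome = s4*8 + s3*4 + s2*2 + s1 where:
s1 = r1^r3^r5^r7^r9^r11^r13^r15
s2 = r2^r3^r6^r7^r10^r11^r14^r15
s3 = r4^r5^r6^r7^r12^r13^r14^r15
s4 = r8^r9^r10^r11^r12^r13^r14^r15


s1=0, s2=1, s3=1, s4=1

Syndrome = 14 (error at position 14)


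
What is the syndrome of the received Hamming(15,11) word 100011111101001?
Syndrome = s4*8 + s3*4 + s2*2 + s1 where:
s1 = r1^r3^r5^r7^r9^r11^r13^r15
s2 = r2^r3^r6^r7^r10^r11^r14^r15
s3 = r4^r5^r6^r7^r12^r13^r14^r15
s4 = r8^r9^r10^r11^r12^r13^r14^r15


s1=1, s2=0, s3=1, s4=1

Syndrome = 13 (error at position 13)


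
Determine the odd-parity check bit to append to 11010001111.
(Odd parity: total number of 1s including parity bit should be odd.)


Number of 1s in data: 7
Parity bit: 0

0


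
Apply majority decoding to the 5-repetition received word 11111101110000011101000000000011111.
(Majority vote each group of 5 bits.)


Groups: 11111, 10111, 00000, 11101, 00000, 00000, 11111
Majority votes: 1101001

1101001


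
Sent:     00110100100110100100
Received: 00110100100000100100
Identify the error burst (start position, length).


XOR: 00000000000110000000

Burst at position 11, length 2


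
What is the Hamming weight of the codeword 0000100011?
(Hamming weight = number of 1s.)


Counting 1s in 0000100011

3


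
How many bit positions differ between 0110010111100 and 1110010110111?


XOR: 1000000001011
Count of 1s: 4

4


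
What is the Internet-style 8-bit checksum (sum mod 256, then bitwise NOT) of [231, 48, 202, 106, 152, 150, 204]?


Sum = 1093 mod 256 = 69
Complement = 186

186


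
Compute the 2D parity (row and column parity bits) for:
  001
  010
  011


Row parities: 110
Column parities: 000

Row P: 110, Col P: 000, Corner: 0


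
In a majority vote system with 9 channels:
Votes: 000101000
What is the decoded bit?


Ones: 2 out of 9
Threshold: 5

0 (2/9 voted 1)


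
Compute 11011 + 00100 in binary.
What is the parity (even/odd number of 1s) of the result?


11011 = 27
00100 = 4
Sum = 31 = 11111
1s count = 5

odd parity (5 ones in 11111)


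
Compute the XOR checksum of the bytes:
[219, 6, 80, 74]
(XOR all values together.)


XOR chain: 219 ^ 6 ^ 80 ^ 74 = 199

199


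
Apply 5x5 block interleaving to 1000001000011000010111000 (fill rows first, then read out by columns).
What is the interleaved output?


Matrix:
  10000
  01000
  01100
  00101
  11000
Read columns: 1000101101001100000000010

1000101101001100000000010


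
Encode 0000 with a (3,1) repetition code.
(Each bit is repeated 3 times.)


Each bit -> 3 copies

000000000000


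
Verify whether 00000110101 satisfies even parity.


Number of 1s: 4

Yes, parity is correct (4 ones)


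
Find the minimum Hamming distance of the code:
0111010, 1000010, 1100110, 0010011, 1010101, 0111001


Comparing all pairs, minimum distance: 2
Can detect 1 errors, correct 0 errors

2


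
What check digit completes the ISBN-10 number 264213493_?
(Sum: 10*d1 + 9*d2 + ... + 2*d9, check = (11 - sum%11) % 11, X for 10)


Weighted sum: 190
190 mod 11 = 3

Check digit: 8


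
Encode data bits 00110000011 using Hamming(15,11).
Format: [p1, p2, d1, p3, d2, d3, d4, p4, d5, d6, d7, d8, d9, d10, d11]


Parity bits: p1=0, p2=0, p3=0, p4=0

000001100000011


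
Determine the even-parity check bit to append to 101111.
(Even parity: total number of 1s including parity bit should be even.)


Number of 1s in data: 5
Parity bit: 1

1


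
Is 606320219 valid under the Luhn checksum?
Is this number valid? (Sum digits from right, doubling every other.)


Luhn sum = 33
33 mod 10 = 3

Invalid (Luhn sum mod 10 = 3)


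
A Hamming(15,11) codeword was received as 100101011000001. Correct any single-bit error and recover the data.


Syndrome = 13: error at position 13

Data: 00101000101 (corrected bit 13)


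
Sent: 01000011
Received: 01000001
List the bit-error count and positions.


XOR: 00000010

1 error(s) at position(s): 6


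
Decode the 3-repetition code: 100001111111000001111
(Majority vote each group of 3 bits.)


Groups: 100, 001, 111, 111, 000, 001, 111
Majority votes: 0011001

0011001


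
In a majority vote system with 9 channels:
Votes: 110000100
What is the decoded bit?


Ones: 3 out of 9
Threshold: 5

0 (3/9 voted 1)


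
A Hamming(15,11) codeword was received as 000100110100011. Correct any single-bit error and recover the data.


Syndrome = 0: no error detected

Data: 00010100011 (no errors)


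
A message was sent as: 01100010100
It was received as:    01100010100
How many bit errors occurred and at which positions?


XOR: 00000000000

0 errors (received matches sent)


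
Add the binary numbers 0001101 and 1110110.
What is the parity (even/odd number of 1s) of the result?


0001101 = 13
1110110 = 118
Sum = 131 = 10000011
1s count = 3

odd parity (3 ones in 10000011)


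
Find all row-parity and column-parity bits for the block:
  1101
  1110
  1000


Row parities: 111
Column parities: 1011

Row P: 111, Col P: 1011, Corner: 1


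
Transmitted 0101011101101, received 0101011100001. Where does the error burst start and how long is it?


XOR: 0000000001100

Burst at position 9, length 2


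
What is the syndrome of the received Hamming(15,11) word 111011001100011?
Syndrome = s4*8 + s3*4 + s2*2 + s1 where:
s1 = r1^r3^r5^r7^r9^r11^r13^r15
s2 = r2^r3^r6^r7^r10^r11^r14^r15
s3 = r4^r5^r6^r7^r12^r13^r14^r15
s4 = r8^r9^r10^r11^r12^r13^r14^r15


s1=1, s2=0, s3=0, s4=0

Syndrome = 1 (error at position 1)


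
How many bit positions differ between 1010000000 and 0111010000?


XOR: 1101010000
Count of 1s: 4

4


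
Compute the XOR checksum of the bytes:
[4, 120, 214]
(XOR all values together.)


XOR chain: 4 ^ 120 ^ 214 = 170

170


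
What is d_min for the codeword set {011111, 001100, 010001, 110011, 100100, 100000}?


Comparing all pairs, minimum distance: 1
Can detect 0 errors, correct 0 errors

1


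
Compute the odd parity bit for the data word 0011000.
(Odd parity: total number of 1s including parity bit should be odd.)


Number of 1s in data: 2
Parity bit: 1

1


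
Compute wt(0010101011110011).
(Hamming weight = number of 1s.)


Counting 1s in 0010101011110011

9


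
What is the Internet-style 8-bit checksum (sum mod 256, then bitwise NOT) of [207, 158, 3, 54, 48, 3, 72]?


Sum = 545 mod 256 = 33
Complement = 222

222


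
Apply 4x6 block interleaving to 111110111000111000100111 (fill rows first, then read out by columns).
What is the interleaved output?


Matrix:
  111110
  111000
  111000
  100111
Read columns: 111111101110100110010001

111111101110100110010001


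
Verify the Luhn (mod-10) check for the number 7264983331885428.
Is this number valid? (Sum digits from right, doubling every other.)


Luhn sum = 79
79 mod 10 = 9

Invalid (Luhn sum mod 10 = 9)


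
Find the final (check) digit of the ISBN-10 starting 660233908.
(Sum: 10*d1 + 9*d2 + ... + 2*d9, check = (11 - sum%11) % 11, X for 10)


Weighted sum: 213
213 mod 11 = 4

Check digit: 7


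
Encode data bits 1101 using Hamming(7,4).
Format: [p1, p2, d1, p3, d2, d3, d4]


Parity bits: p1=1, p2=0, p3=0

1010101


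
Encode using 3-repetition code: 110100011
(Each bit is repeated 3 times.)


Each bit -> 3 copies

111111000111000000000111111


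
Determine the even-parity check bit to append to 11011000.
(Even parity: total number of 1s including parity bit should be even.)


Number of 1s in data: 4
Parity bit: 0

0


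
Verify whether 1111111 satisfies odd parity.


Number of 1s: 7

Yes, parity is correct (7 ones)


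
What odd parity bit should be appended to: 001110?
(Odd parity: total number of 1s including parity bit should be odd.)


Number of 1s in data: 3
Parity bit: 0

0


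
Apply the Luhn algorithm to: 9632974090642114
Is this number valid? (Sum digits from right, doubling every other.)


Luhn sum = 74
74 mod 10 = 4

Invalid (Luhn sum mod 10 = 4)


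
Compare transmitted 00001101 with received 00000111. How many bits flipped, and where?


XOR: 00001010

2 error(s) at position(s): 4, 6


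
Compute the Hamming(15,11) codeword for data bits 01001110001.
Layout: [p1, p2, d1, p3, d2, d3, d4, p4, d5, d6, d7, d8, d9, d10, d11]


Parity bits: p1=0, p2=1, p3=0, p4=0

010010001110001


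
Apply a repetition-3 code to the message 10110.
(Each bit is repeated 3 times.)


Each bit -> 3 copies

111000111111000


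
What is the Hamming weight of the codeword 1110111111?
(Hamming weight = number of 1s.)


Counting 1s in 1110111111

9


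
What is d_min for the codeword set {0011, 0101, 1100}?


Comparing all pairs, minimum distance: 2
Can detect 1 errors, correct 0 errors

2


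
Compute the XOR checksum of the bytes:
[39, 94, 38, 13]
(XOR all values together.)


XOR chain: 39 ^ 94 ^ 38 ^ 13 = 82

82


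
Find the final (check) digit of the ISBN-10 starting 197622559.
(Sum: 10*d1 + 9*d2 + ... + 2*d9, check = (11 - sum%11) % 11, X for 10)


Weighted sum: 264
264 mod 11 = 0

Check digit: 0


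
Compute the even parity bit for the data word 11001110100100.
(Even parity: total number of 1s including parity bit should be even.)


Number of 1s in data: 7
Parity bit: 1

1


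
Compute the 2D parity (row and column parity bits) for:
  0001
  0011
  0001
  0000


Row parities: 1010
Column parities: 0011

Row P: 1010, Col P: 0011, Corner: 0


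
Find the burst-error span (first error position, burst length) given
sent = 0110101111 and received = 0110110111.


XOR: 0000011000

Burst at position 5, length 2


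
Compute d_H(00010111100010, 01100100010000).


XOR: 01110011110010
Count of 1s: 8

8


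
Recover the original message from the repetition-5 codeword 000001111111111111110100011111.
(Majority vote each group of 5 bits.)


Groups: 00000, 11111, 11111, 11111, 01000, 11111
Majority votes: 011101

011101


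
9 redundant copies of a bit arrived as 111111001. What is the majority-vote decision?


Ones: 7 out of 9
Threshold: 5

1 (7/9 voted 1)


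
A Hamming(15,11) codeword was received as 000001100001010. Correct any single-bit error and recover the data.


Syndrome = 3: error at position 3

Data: 10110001010 (corrected bit 3)


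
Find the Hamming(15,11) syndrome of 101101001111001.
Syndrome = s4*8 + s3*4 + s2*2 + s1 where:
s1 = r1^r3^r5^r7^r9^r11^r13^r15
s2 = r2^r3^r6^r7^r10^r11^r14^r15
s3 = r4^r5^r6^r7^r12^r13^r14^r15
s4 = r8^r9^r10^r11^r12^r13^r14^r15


s1=1, s2=1, s3=0, s4=1

Syndrome = 11 (error at position 11)
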